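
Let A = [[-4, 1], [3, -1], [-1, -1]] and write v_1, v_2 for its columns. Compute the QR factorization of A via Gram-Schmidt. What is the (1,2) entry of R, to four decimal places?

v_1 = (-4, 3, -1); ‖v_1‖ = 5.0990, so e_1 = (-0.7845, 0.5883, -0.1961).
r_{12} = e_1·v_2 = -1.1767.

r_{12} = -1.1767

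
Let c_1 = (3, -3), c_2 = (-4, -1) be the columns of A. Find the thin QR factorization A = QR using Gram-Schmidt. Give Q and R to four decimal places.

Q = [[0.7071, -0.7071], [-0.7071, -0.7071]], R = [[4.2426, -2.1213], [0.0000, 3.5355]]

q_1 = c_1/‖c_1‖ = (3, -3)/4.2426 = (0.7071, -0.7071).
r_{12} = q_1·c_2 = -2.1213.
u_2 = c_2 + 2.1213·q_1 = (-2.5000, -2.5000).
‖u_2‖ = 3.5355, so q_2 = (-0.7071, -0.7071).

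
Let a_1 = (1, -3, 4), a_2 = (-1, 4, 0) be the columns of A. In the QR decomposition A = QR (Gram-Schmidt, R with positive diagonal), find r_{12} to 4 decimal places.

r_{12} = -2.5495

a_1 = (1, -3, 4); ‖a_1‖ = 5.0990, so q_1 = (0.1961, -0.5883, 0.7845).
r_{12} = q_1·a_2 = -2.5495.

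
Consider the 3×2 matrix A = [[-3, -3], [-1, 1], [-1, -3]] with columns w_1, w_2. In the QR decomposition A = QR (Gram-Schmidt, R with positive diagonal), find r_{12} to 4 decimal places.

w_1 = (-3, -1, -1); ‖w_1‖ = 3.3166, so e_1 = (-0.9045, -0.3015, -0.3015).
r_{12} = e_1·w_2 = 3.3166.

r_{12} = 3.3166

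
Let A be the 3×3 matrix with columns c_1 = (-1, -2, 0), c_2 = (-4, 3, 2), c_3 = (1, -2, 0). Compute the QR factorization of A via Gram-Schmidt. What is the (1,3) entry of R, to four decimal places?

c_1 = (-1, -2, 0); ‖c_1‖ = 2.2361, so e_1 = (-0.4472, -0.8944, 0.0000).
r_{13} = e_1·c_3 = 1.3416.

r_{13} = 1.3416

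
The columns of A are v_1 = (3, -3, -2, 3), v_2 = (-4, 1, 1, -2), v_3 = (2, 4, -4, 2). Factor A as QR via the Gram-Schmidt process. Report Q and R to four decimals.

v_1 = (3, -3, -2, 3); ‖v_1‖ = 5.5678, so q_1 = (0.5388, -0.5388, -0.3592, 0.5388).
q_1·v_2 = 0.5388·(-4) + (-0.5388)·1 + (-0.3592)·1 + 0.5388·(-2) = -4.1309.
u_2 = v_2 + 4.1309·q_1 = (-1.7742, -1.2258, -0.4839, 0.2258).
‖u_2‖ = 2.2216, so q_2 = (-0.7986, -0.5518, -0.2178, 0.1016).
q_1·v_3 = 0.5388·2 + (-0.5388)·4 + (-0.3592)·(-4) + 0.5388·2 = 1.4368; q_2·v_3 = (-0.7986)·2 + (-0.5518)·4 + (-0.2178)·(-4) + 0.1016·2 = -2.7298.
u_3 = v_3 − 1.4368·q_1 + 2.7298·q_2 = (-0.9542, 3.2680, -4.0784, 1.5033).
‖u_3‖ = 5.5212, so q_3 = (-0.1728, 0.5919, -0.7387, 0.2723).

Q = [[0.5388, -0.7986, -0.1728], [-0.5388, -0.5518, 0.5919], [-0.3592, -0.2178, -0.7387], [0.5388, 0.1016, 0.2723]], R = [[5.5678, -4.1309, 1.4368], [0.0000, 2.2216, -2.7298], [0.0000, 0.0000, 5.5212]]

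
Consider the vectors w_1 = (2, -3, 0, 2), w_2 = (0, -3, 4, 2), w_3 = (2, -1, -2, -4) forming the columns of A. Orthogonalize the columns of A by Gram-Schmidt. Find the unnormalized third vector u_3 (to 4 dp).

u_3 = (1.1358, -1.6296, 0.5679, -3.5802)

w_1 = (2, -3, 0, 2); ‖w_1‖ = 4.1231, so q_1 = (0.4851, -0.7276, 0.0000, 0.4851).
q_1·w_2 = 0.4851·0 + (-0.7276)·(-3) + 0.0000·4 + 0.4851·2 = 3.1530.
u_2 = w_2 − 3.1530·q_1 = (-1.5294, -0.7059, 4.0000, 0.4706).
‖u_2‖ = 4.3656, so q_2 = (-0.3503, -0.1617, 0.9162, 0.1078).
q_1·w_3 = 0.4851·2 + (-0.7276)·(-1) + 0.0000·(-2) + 0.4851·(-4) = -0.2425; q_2·w_3 = (-0.3503)·2 + (-0.1617)·(-1) + 0.9162·(-2) + 0.1078·(-4) = -2.8026.
u_3 = w_3 + 0.2425·q_1 + 2.8026·q_2 = (1.1358, -1.6296, 0.5679, -3.5802).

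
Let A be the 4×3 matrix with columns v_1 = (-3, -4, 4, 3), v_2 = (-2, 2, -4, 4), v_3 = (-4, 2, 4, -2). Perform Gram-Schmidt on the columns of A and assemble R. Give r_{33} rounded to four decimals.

r_{33} = 5.7766

v_1 = (-3, -4, 4, 3); ‖v_1‖ = 7.0711, so q_1 = (-0.4243, -0.5657, 0.5657, 0.4243).
q_1·v_2 = (-0.4243)·(-2) + (-0.5657)·2 + 0.5657·(-4) + 0.4243·4 = -0.8485.
u_2 = v_2 + 0.8485·q_1 = (-2.3600, 1.5200, -3.5200, 4.3600).
‖u_2‖ = 6.2674, so q_2 = (-0.3766, 0.2425, -0.5616, 0.6957).
q_1·v_3 = (-0.4243)·(-4) + (-0.5657)·2 + 0.5657·4 + 0.4243·(-2) = 1.9799; q_2·v_3 = (-0.3766)·(-4) + 0.2425·2 + (-0.5616)·4 + 0.6957·(-2) = -1.6466.
u_3 = v_3 − 1.9799·q_1 + 1.6466·q_2 = (-3.7800, 3.5193, 1.9552, -1.6945).
r_{33} = ‖u_3‖ = 5.7766.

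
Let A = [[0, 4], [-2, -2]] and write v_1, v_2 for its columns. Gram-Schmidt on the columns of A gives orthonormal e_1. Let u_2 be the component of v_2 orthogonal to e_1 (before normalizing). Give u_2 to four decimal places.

v_1 = (0, -2); ‖v_1‖ = 2.0000, so e_1 = (0.0000, -1.0000).
e_1·v_2 = 0.0000·4 + (-1.0000)·(-2) = 2.0000.
u_2 = v_2 − 2.0000·e_1 = (4.0000, 0.0000).

u_2 = (4.0000, 0.0000)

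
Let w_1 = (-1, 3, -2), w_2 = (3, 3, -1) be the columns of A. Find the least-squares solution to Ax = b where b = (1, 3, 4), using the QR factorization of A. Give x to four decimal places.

w_1 = (-1, 3, -2); ‖w_1‖ = 3.7417, so e_1 = (-0.2673, 0.8018, -0.5345).
e_1·w_2 = (-0.2673)·3 + 0.8018·3 + (-0.5345)·(-1) = 2.1381.
u_2 = w_2 − 2.1381·e_1 = (3.5714, 1.2857, 0.1429).
‖u_2‖ = 3.7985, so e_2 = (0.9402, 0.3385, 0.0376).
Qᵀb = (0.0000, 2.1061).
Back-substitute: x_2 = 2.1061/3.7985 = 0.5545.
x_1 = (0.0000 − 2.1381·0.5545)/3.7417 = -0.3168.

x = (-0.3168, 0.5545)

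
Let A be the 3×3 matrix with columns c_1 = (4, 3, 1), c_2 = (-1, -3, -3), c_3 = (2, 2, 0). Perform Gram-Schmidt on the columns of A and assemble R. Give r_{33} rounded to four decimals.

c_1 = (4, 3, 1); ‖c_1‖ = 5.0990, so e_1 = (0.7845, 0.5883, 0.1961).
e_1·c_2 = 0.7845·(-1) + 0.5883·(-3) + 0.1961·(-3) = -3.1379.
u_2 = c_2 + 3.1379·e_1 = (1.4615, -1.1538, -2.3846).
‖u_2‖ = 3.0255, so e_2 = (0.4831, -0.3814, -0.7882).
e_1·c_3 = 0.7845·2 + 0.5883·2 + 0.1961·0 = 2.7456; e_2·c_3 = 0.4831·2 + (-0.3814)·2 + (-0.7882)·0 = 0.2034.
u_3 = c_3 − 2.7456·e_1 − 0.2034·e_2 = (-0.2521, 0.4622, -0.3782).
r_{33} = ‖u_3‖ = 0.6482.

r_{33} = 0.6482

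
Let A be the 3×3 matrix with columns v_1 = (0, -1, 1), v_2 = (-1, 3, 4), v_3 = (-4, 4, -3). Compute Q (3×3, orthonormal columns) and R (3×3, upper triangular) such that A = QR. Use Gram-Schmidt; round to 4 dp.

v_1 = (0, -1, 1); ‖v_1‖ = 1.4142, so e_1 = (0.0000, -0.7071, 0.7071).
e_1·v_2 = 0.0000·(-1) + (-0.7071)·3 + 0.7071·4 = 0.7071.
u_2 = v_2 − 0.7071·e_1 = (-1.0000, 3.5000, 3.5000).
‖u_2‖ = 5.0498, so e_2 = (-0.1980, 0.6931, 0.6931).
e_1·v_3 = 0.0000·(-4) + (-0.7071)·4 + 0.7071·(-3) = -4.9497; e_2·v_3 = (-0.1980)·(-4) + 0.6931·4 + 0.6931·(-3) = 1.4852.
u_3 = v_3 + 4.9497·e_1 − 1.4852·e_2 = (-3.7059, -0.5294, -0.5294).
‖u_3‖ = 3.7808, so e_3 = (-0.9802, -0.1400, -0.1400).

Q = [[0.0000, -0.1980, -0.9802], [-0.7071, 0.6931, -0.1400], [0.7071, 0.6931, -0.1400]], R = [[1.4142, 0.7071, -4.9497], [0.0000, 5.0498, 1.4852], [0.0000, 0.0000, 3.7808]]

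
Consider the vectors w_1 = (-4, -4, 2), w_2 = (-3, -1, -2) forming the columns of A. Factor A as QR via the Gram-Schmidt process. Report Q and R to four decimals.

w_1 = (-4, -4, 2); ‖w_1‖ = 6.0000, so e_1 = (-0.6667, -0.6667, 0.3333).
e_1·w_2 = (-0.6667)·(-3) + (-0.6667)·(-1) + 0.3333·(-2) = 2.0000.
u_2 = w_2 − 2.0000·e_1 = (-1.6667, 0.3333, -2.6667).
‖u_2‖ = 3.1623, so e_2 = (-0.5270, 0.1054, -0.8433).

Q = [[-0.6667, -0.5270], [-0.6667, 0.1054], [0.3333, -0.8433]], R = [[6.0000, 2.0000], [0.0000, 3.1623]]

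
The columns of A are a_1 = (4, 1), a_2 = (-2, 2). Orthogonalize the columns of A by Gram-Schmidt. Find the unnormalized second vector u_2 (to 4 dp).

a_1 = (4, 1); ‖a_1‖ = 4.1231, so e_1 = (0.9701, 0.2425).
e_1·a_2 = 0.9701·(-2) + 0.2425·2 = -1.4552.
u_2 = a_2 + 1.4552·e_1 = (-0.5882, 2.3529).

u_2 = (-0.5882, 2.3529)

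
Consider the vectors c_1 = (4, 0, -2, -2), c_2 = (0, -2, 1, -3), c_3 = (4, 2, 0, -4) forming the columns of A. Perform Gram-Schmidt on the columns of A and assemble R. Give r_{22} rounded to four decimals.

c_1 = (4, 0, -2, -2); ‖c_1‖ = 4.8990, so e_1 = (0.8165, 0.0000, -0.4082, -0.4082).
e_1·c_2 = 0.8165·0 + 0.0000·(-2) + (-0.4082)·1 + (-0.4082)·(-3) = 0.8165.
u_2 = c_2 − 0.8165·e_1 = (-0.6667, -2.0000, 1.3333, -2.6667).
r_{22} = ‖u_2‖ = 3.6515.

r_{22} = 3.6515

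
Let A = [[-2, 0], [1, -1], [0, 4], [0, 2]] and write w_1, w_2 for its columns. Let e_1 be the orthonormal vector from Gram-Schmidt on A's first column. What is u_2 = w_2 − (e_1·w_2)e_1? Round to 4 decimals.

e_1 = w_1/‖w_1‖ = (-2, 1, 0, 0)/2.2361 = (-0.8944, 0.4472, 0.0000, 0.0000).
r_{12} = e_1·w_2 = -0.4472.
u_2 = w_2 + 0.4472·e_1 = (-0.4000, -0.8000, 4.0000, 2.0000).

u_2 = (-0.4000, -0.8000, 4.0000, 2.0000)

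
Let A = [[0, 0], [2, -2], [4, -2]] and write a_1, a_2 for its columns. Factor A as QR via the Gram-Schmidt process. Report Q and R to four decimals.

Q = [[0.0000, 0.0000], [0.4472, -0.8944], [0.8944, 0.4472]], R = [[4.4721, -2.6833], [0.0000, 0.8944]]

a_1 = (0, 2, 4); ‖a_1‖ = 4.4721, so q_1 = (0.0000, 0.4472, 0.8944).
q_1·a_2 = 0.0000·0 + 0.4472·(-2) + 0.8944·(-2) = -2.6833.
u_2 = a_2 + 2.6833·q_1 = (0.0000, -0.8000, 0.4000).
‖u_2‖ = 0.8944, so q_2 = (0.0000, -0.8944, 0.4472).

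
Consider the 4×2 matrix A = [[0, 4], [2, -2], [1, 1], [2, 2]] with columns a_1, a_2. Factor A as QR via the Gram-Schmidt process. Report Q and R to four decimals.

a_1 = (0, 2, 1, 2); ‖a_1‖ = 3.0000, so q_1 = (0.0000, 0.6667, 0.3333, 0.6667).
q_1·a_2 = 0.0000·4 + 0.6667·(-2) + 0.3333·1 + 0.6667·2 = 0.3333.
u_2 = a_2 − 0.3333·q_1 = (4.0000, -2.2222, 0.8889, 1.7778).
‖u_2‖ = 4.9889, so q_2 = (0.8018, -0.4454, 0.1782, 0.3563).

Q = [[0.0000, 0.8018], [0.6667, -0.4454], [0.3333, 0.1782], [0.6667, 0.3563]], R = [[3.0000, 0.3333], [0.0000, 4.9889]]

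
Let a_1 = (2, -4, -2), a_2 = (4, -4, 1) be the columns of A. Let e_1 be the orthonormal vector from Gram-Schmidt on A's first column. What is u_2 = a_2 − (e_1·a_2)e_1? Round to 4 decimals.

u_2 = (2.1667, -0.3333, 2.8333)

e_1 = a_1/‖a_1‖ = (2, -4, -2)/4.8990 = (0.4082, -0.8165, -0.4082).
r_{12} = e_1·a_2 = 4.4907.
u_2 = a_2 − 4.4907·e_1 = (2.1667, -0.3333, 2.8333).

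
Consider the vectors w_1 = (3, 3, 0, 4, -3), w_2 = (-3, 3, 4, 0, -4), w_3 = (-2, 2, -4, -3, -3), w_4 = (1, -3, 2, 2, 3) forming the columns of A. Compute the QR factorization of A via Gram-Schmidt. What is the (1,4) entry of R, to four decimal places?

q_1 = w_1/‖w_1‖ = (3, 3, 0, 4, -3)/6.5574 = (0.4575, 0.4575, 0.0000, 0.6100, -0.4575).
r_{14} = q_1·w_4 = -1.0675.

r_{14} = -1.0675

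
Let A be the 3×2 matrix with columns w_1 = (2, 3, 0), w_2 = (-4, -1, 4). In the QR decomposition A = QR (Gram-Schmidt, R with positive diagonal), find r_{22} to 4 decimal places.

r_{22} = 4.8675

w_1 = (2, 3, 0); ‖w_1‖ = 3.6056, so q_1 = (0.5547, 0.8321, 0.0000).
q_1·w_2 = 0.5547·(-4) + 0.8321·(-1) + 0.0000·4 = -3.0509.
u_2 = w_2 + 3.0509·q_1 = (-2.3077, 1.5385, 4.0000).
r_{22} = ‖u_2‖ = 4.8675.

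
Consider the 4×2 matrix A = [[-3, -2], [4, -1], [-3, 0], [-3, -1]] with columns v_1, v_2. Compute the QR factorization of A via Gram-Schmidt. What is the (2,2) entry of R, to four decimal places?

r_{22} = 2.3278

q_1 = v_1/‖v_1‖ = (-3, 4, -3, -3)/6.5574 = (-0.4575, 0.6100, -0.4575, -0.4575).
r_{12} = q_1·v_2 = 0.7625.
u_2 = v_2 − 0.7625·q_1 = (-1.6512, -1.4651, 0.3488, -0.6512).
r_{22} = ‖u_2‖ = 2.3278.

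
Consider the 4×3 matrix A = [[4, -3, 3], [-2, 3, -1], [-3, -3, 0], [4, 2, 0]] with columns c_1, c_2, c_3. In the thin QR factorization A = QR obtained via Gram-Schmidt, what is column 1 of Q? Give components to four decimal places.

e_1 = (0.5963, -0.2981, -0.4472, 0.5963)

e_1 = c_1/‖c_1‖ = (4, -2, -3, 4)/6.7082 = (0.5963, -0.2981, -0.4472, 0.5963).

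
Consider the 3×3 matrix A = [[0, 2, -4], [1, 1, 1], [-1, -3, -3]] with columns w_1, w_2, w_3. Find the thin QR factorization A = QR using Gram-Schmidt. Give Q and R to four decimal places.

Q = [[0.0000, 0.8165, -0.5774], [0.7071, -0.4082, -0.5774], [-0.7071, -0.4082, -0.5774]], R = [[1.4142, 2.8284, 2.8284], [0.0000, 2.4495, -2.4495], [0.0000, 0.0000, 3.4641]]

w_1 = (0, 1, -1); ‖w_1‖ = 1.4142, so e_1 = (0.0000, 0.7071, -0.7071).
e_1·w_2 = 0.0000·2 + 0.7071·1 + (-0.7071)·(-3) = 2.8284.
u_2 = w_2 − 2.8284·e_1 = (2.0000, -1.0000, -1.0000).
‖u_2‖ = 2.4495, so e_2 = (0.8165, -0.4082, -0.4082).
e_1·w_3 = 0.0000·(-4) + 0.7071·1 + (-0.7071)·(-3) = 2.8284; e_2·w_3 = 0.8165·(-4) + (-0.4082)·1 + (-0.4082)·(-3) = -2.4495.
u_3 = w_3 − 2.8284·e_1 + 2.4495·e_2 = (-2.0000, -2.0000, -2.0000).
‖u_3‖ = 3.4641, so e_3 = (-0.5774, -0.5774, -0.5774).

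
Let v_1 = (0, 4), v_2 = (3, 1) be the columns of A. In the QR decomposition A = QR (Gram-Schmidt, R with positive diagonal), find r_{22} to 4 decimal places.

r_{22} = 3.0000

v_1 = (0, 4); ‖v_1‖ = 4.0000, so e_1 = (0.0000, 1.0000).
e_1·v_2 = 0.0000·3 + 1.0000·1 = 1.0000.
u_2 = v_2 − 1.0000·e_1 = (3.0000, 0.0000).
r_{22} = ‖u_2‖ = 3.0000.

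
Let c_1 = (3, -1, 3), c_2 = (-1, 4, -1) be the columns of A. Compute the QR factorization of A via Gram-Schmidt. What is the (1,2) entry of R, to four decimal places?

c_1 = (3, -1, 3); ‖c_1‖ = 4.3589, so q_1 = (0.6882, -0.2294, 0.6882).
r_{12} = q_1·c_2 = -2.2942.

r_{12} = -2.2942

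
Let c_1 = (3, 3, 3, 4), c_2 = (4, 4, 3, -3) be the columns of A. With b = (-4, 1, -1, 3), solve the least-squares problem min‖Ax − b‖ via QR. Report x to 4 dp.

x = (0.2949, -0.6039)

q_1 = c_1/‖c_1‖ = (3, 3, 3, 4)/6.5574 = (0.4575, 0.4575, 0.4575, 0.6100).
r_{12} = q_1·c_2 = 3.2025.
u_2 = c_2 − 3.2025·q_1 = (2.5349, 2.5349, 1.5349, -4.9535).
‖u_2‖ = 6.3043, so q_2 = (0.4021, 0.4021, 0.2435, -0.7857).
Qᵀb = (0.0000, -3.8069).
Back-substitute: x_2 = -3.8069/6.3043 = -0.6039.
x_1 = (0.0000 − 3.2025·(-0.6039))/6.5574 = 0.2949.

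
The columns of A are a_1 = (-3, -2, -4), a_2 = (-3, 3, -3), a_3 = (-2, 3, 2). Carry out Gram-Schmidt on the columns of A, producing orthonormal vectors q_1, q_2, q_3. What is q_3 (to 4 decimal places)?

q_3 = (-0.7620, -0.1270, 0.6350)

a_1 = (-3, -2, -4); ‖a_1‖ = 5.3852, so q_1 = (-0.5571, -0.3714, -0.7428).
q_1·a_2 = (-0.5571)·(-3) + (-0.3714)·3 + (-0.7428)·(-3) = 2.7854.
u_2 = a_2 − 2.7854·q_1 = (-1.4483, 4.0345, -0.9310).
‖u_2‖ = 4.3865, so q_2 = (-0.3302, 0.9197, -0.2122).
q_1·a_3 = (-0.5571)·(-2) + (-0.3714)·3 + (-0.7428)·2 = -1.4856; q_2·a_3 = (-0.3302)·(-2) + 0.9197·3 + (-0.2122)·2 = 2.9951.
u_3 = a_3 + 1.4856·q_1 − 2.9951·q_2 = (-1.8387, -0.3065, 1.5323).
‖u_3‖ = 2.4130, so q_3 = (-0.7620, -0.1270, 0.6350).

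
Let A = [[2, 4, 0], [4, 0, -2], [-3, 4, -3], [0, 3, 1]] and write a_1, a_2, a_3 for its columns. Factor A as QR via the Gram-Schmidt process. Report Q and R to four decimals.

e_1 = a_1/‖a_1‖ = (2, 4, -3, 0)/5.3852 = (0.3714, 0.7428, -0.5571, 0.0000).
r_{12} = e_1·a_2 = -0.7428.
u_2 = a_2 + 0.7428·e_1 = (4.2759, 0.5517, 3.5862, 3.0000).
‖u_2‖ = 6.3599, so e_2 = (0.6723, 0.0868, 0.5639, 0.4717).
r_{13} = e_1·a_3 = 0.1857; r_{23} = e_2·a_3 = -1.3934.
u_3 = a_3 − 0.1857·e_1 + 1.3934·e_2 = (0.8679, -2.0171, -2.1108, 1.6573).
‖u_3‖ = 3.4675, so e_3 = (0.2503, -0.5817, -0.6087, 0.4779).

Q = [[0.3714, 0.6723, 0.2503], [0.7428, 0.0868, -0.5817], [-0.5571, 0.5639, -0.6087], [0.0000, 0.4717, 0.4779]], R = [[5.3852, -0.7428, 0.1857], [0.0000, 6.3599, -1.3934], [0.0000, 0.0000, 3.4675]]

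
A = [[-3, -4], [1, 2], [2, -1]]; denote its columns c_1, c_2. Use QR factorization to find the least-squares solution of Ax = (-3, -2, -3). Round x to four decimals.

c_1 = (-3, 1, 2); ‖c_1‖ = 3.7417, so e_1 = (-0.8018, 0.2673, 0.5345).
e_1·c_2 = (-0.8018)·(-4) + 0.2673·2 + 0.5345·(-1) = 3.2071.
u_2 = c_2 − 3.2071·e_1 = (-1.4286, 1.1429, -2.7143).
‖u_2‖ = 3.2733, so e_2 = (-0.4364, 0.3491, -0.8292).
Qᵀb = (0.2673, 3.0987).
Back-substitute: x_2 = 3.0987/3.2733 = 0.9467.
x_1 = (0.2673 − 3.2071·0.9467)/3.7417 = -0.7400.

x = (-0.7400, 0.9467)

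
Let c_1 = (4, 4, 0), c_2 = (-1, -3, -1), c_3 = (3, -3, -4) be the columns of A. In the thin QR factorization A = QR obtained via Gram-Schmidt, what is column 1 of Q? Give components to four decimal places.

e_1 = (0.7071, 0.7071, 0.0000)

e_1 = c_1/‖c_1‖ = (4, 4, 0)/5.6569 = (0.7071, 0.7071, 0.0000).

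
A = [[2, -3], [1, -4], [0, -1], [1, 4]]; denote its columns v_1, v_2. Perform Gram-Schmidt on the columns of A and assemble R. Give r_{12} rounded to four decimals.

v_1 = (2, 1, 0, 1); ‖v_1‖ = 2.4495, so e_1 = (0.8165, 0.4082, 0.0000, 0.4082).
r_{12} = e_1·v_2 = -2.4495.

r_{12} = -2.4495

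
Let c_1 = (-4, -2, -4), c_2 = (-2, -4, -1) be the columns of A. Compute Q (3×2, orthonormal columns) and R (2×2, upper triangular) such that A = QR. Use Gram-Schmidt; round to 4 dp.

Q = [[-0.6667, 0.0707], [-0.3333, -0.9187], [-0.6667, 0.3887]], R = [[6.0000, 3.3333], [0.0000, 3.1447]]

e_1 = c_1/‖c_1‖ = (-4, -2, -4)/6.0000 = (-0.6667, -0.3333, -0.6667).
r_{12} = e_1·c_2 = 3.3333.
u_2 = c_2 − 3.3333·e_1 = (0.2222, -2.8889, 1.2222).
‖u_2‖ = 3.1447, so e_2 = (0.0707, -0.9187, 0.3887).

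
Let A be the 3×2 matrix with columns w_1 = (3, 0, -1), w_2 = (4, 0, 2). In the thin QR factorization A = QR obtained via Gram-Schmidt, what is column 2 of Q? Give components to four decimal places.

w_1 = (3, 0, -1); ‖w_1‖ = 3.1623, so e_1 = (0.9487, 0.0000, -0.3162).
e_1·w_2 = 0.9487·4 + 0.0000·0 + (-0.3162)·2 = 3.1623.
u_2 = w_2 − 3.1623·e_1 = (1.0000, 0.0000, 3.0000).
‖u_2‖ = 3.1623, so e_2 = (0.3162, 0.0000, 0.9487).

e_2 = (0.3162, 0.0000, 0.9487)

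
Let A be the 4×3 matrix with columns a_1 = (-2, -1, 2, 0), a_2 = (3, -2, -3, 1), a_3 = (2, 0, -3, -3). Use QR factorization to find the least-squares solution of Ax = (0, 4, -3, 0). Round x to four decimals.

e_1 = a_1/‖a_1‖ = (-2, -1, 2, 0)/3.0000 = (-0.6667, -0.3333, 0.6667, 0.0000).
r_{12} = e_1·a_2 = -3.3333.
u_2 = a_2 + 3.3333·e_1 = (0.7778, -3.1111, -0.7778, 1.0000).
‖u_2‖ = 3.4480, so e_2 = (0.2256, -0.9023, -0.2256, 0.2900).
r_{13} = e_1·a_3 = -3.3333; r_{23} = e_2·a_3 = 0.2578.
u_3 = a_3 + 3.3333·e_1 − 0.2578·e_2 = (-0.2804, -0.8785, -0.7196, -3.0748).
‖u_3‖ = 3.2897, so e_3 = (-0.0852, -0.2670, -0.2187, -0.9347).
Qᵀb = (-3.3333, -2.9324, -0.4119).
Back-substitute: x_3 = -0.4119/3.2897 = -0.1252.
x_2 = (-2.9324 − 0.2578·(-0.1252))/3.4480 = -0.8411.
x_1 = (-3.3333 + 3.3333·(-0.8411) + 3.3333·(-0.1252))/3.0000 = -2.1848.

x = (-2.1848, -0.8411, -0.1252)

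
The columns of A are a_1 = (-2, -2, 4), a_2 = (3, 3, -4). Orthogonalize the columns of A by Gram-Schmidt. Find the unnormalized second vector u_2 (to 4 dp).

u_2 = (0.6667, 0.6667, 0.6667)

a_1 = (-2, -2, 4); ‖a_1‖ = 4.8990, so e_1 = (-0.4082, -0.4082, 0.8165).
e_1·a_2 = (-0.4082)·3 + (-0.4082)·3 + 0.8165·(-4) = -5.7155.
u_2 = a_2 + 5.7155·e_1 = (0.6667, 0.6667, 0.6667).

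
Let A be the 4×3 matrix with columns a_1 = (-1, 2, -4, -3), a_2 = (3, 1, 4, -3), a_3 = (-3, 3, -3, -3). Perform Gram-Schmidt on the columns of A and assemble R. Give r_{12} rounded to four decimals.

a_1 = (-1, 2, -4, -3); ‖a_1‖ = 5.4772, so q_1 = (-0.1826, 0.3651, -0.7303, -0.5477).
r_{12} = q_1·a_2 = -1.4606.

r_{12} = -1.4606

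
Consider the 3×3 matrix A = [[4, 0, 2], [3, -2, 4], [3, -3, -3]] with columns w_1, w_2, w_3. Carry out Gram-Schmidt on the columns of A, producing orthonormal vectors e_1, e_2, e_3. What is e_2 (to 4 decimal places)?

w_1 = (4, 3, 3); ‖w_1‖ = 5.8310, so e_1 = (0.6860, 0.5145, 0.5145).
e_1·w_2 = 0.6860·0 + 0.5145·(-2) + 0.5145·(-3) = -2.5725.
u_2 = w_2 + 2.5725·e_1 = (1.7647, -0.6765, -1.6765).
‖u_2‖ = 2.5263, so e_2 = (0.6985, -0.2678, -0.6636).

e_2 = (0.6985, -0.2678, -0.6636)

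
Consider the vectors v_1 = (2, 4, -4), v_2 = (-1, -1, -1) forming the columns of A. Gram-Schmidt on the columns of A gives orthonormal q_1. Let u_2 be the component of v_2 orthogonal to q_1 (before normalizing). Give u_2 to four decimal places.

v_1 = (2, 4, -4); ‖v_1‖ = 6.0000, so q_1 = (0.3333, 0.6667, -0.6667).
q_1·v_2 = 0.3333·(-1) + 0.6667·(-1) + (-0.6667)·(-1) = -0.3333.
u_2 = v_2 + 0.3333·q_1 = (-0.8889, -0.7778, -1.2222).

u_2 = (-0.8889, -0.7778, -1.2222)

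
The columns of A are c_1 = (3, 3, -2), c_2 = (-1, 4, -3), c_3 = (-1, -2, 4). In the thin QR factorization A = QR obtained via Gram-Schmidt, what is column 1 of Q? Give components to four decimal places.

e_1 = c_1/‖c_1‖ = (3, 3, -2)/4.6904 = (0.6396, 0.6396, -0.4264).

e_1 = (0.6396, 0.6396, -0.4264)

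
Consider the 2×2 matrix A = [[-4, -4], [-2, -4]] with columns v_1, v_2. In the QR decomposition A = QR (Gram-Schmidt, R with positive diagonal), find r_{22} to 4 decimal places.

r_{22} = 1.7889

v_1 = (-4, -2); ‖v_1‖ = 4.4721, so q_1 = (-0.8944, -0.4472).
q_1·v_2 = (-0.8944)·(-4) + (-0.4472)·(-4) = 5.3666.
u_2 = v_2 − 5.3666·q_1 = (0.8000, -1.6000).
r_{22} = ‖u_2‖ = 1.7889.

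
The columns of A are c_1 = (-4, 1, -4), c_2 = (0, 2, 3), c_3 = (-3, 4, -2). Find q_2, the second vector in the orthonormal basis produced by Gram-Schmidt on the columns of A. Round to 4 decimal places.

q_1 = c_1/‖c_1‖ = (-4, 1, -4)/5.7446 = (-0.6963, 0.1741, -0.6963).
r_{12} = q_1·c_2 = -1.7408.
u_2 = c_2 + 1.7408·q_1 = (-1.2121, 2.3030, 1.7879).
‖u_2‖ = 3.1575, so q_2 = (-0.3839, 0.7294, 0.5662).

q_2 = (-0.3839, 0.7294, 0.5662)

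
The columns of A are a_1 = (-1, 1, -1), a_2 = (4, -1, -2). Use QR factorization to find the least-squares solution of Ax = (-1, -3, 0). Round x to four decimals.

e_1 = a_1/‖a_1‖ = (-1, 1, -1)/1.7321 = (-0.5774, 0.5774, -0.5774).
r_{12} = e_1·a_2 = -1.7321.
u_2 = a_2 + 1.7321·e_1 = (3.0000, 0.0000, -3.0000).
‖u_2‖ = 4.2426, so e_2 = (0.7071, 0.0000, -0.7071).
Qᵀb = (-1.1547, -0.7071).
Back-substitute: x_2 = -0.7071/4.2426 = -0.1667.
x_1 = (-1.1547 + 1.7321·(-0.1667))/1.7321 = -0.8333.

x = (-0.8333, -0.1667)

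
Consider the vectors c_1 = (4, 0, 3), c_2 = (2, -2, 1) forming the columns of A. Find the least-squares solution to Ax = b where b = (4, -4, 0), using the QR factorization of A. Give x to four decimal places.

c_1 = (4, 0, 3); ‖c_1‖ = 5.0000, so e_1 = (0.8000, 0.0000, 0.6000).
e_1·c_2 = 0.8000·2 + 0.0000·(-2) + 0.6000·1 = 2.2000.
u_2 = c_2 − 2.2000·e_1 = (0.2400, -2.0000, -0.3200).
‖u_2‖ = 2.0396, so e_2 = (0.1177, -0.9806, -0.1569).
Qᵀb = (3.2000, 4.3930).
Back-substitute: x_2 = 4.3930/2.0396 = 2.1538.
x_1 = (3.2000 − 2.2000·2.1538)/5.0000 = -0.3077.

x = (-0.3077, 2.1538)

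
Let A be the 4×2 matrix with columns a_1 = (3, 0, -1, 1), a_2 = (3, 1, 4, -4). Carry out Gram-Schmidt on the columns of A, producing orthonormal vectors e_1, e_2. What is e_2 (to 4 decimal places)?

a_1 = (3, 0, -1, 1); ‖a_1‖ = 3.3166, so e_1 = (0.9045, 0.0000, -0.3015, 0.3015).
e_1·a_2 = 0.9045·3 + 0.0000·1 + (-0.3015)·4 + 0.3015·(-4) = 0.3015.
u_2 = a_2 − 0.3015·e_1 = (2.7273, 1.0000, 4.0909, -4.0909).
‖u_2‖ = 6.4737, so e_2 = (0.4213, 0.1545, 0.6319, -0.6319).

e_2 = (0.4213, 0.1545, 0.6319, -0.6319)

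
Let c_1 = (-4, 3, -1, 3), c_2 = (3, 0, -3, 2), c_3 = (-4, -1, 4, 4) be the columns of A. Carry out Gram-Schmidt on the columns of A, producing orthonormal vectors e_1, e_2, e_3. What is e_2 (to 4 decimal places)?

c_1 = (-4, 3, -1, 3); ‖c_1‖ = 5.9161, so e_1 = (-0.6761, 0.5071, -0.1690, 0.5071).
e_1·c_2 = (-0.6761)·3 + 0.5071·0 + (-0.1690)·(-3) + 0.5071·2 = -0.5071.
u_2 = c_2 + 0.5071·e_1 = (2.6571, 0.2571, -3.0857, 2.2571).
‖u_2‖ = 4.6629, so e_2 = (0.5698, 0.0551, -0.6618, 0.4841).

e_2 = (0.5698, 0.0551, -0.6618, 0.4841)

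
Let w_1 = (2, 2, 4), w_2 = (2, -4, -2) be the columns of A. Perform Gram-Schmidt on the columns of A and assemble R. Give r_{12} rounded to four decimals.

w_1 = (2, 2, 4); ‖w_1‖ = 4.8990, so q_1 = (0.4082, 0.4082, 0.8165).
r_{12} = q_1·w_2 = -2.4495.

r_{12} = -2.4495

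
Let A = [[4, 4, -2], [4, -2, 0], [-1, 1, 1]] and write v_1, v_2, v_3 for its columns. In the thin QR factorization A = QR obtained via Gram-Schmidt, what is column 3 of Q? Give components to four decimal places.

q_3 = (-0.0788, 0.3152, 0.9457)

v_1 = (4, 4, -1); ‖v_1‖ = 5.7446, so q_1 = (0.6963, 0.6963, -0.1741).
q_1·v_2 = 0.6963·4 + 0.6963·(-2) + (-0.1741)·1 = 1.2185.
u_2 = v_2 − 1.2185·q_1 = (3.1515, -2.8485, 1.2121).
‖u_2‖ = 4.4176, so q_2 = (0.7134, -0.6448, 0.2744).
q_1·v_3 = 0.6963·(-2) + 0.6963·0 + (-0.1741)·1 = -1.5667; q_2·v_3 = 0.7134·(-2) + (-0.6448)·0 + 0.2744·1 = -1.1524.
u_3 = v_3 + 1.5667·q_1 + 1.1524·q_2 = (-0.0870, 0.3478, 1.0435).
‖u_3‖ = 1.1034, so q_3 = (-0.0788, 0.3152, 0.9457).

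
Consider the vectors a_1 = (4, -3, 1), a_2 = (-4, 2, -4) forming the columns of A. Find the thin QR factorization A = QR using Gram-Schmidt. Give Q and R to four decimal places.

a_1 = (4, -3, 1); ‖a_1‖ = 5.0990, so e_1 = (0.7845, -0.5883, 0.1961).
e_1·a_2 = 0.7845·(-4) + (-0.5883)·2 + 0.1961·(-4) = -5.0990.
u_2 = a_2 + 5.0990·e_1 = (0.0000, -1.0000, -3.0000).
‖u_2‖ = 3.1623, so e_2 = (0.0000, -0.3162, -0.9487).

Q = [[0.7845, 0.0000], [-0.5883, -0.3162], [0.1961, -0.9487]], R = [[5.0990, -5.0990], [0.0000, 3.1623]]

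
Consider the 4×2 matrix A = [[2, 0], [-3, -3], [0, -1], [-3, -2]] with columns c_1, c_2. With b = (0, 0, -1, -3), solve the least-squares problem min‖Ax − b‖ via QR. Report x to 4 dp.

x = (0.2530, 0.2289)

c_1 = (2, -3, 0, -3); ‖c_1‖ = 4.6904, so q_1 = (0.4264, -0.6396, 0.0000, -0.6396).
q_1·c_2 = 0.4264·0 + (-0.6396)·(-3) + 0.0000·(-1) + (-0.6396)·(-2) = 3.1980.
u_2 = c_2 − 3.1980·q_1 = (-1.3636, -0.9545, -1.0000, 0.0455).
‖u_2‖ = 1.9424, so q_2 = (-0.7021, -0.4914, -0.5148, 0.0234).
Qᵀb = (1.9188, 0.4446).
Back-substitute: x_2 = 0.4446/1.9424 = 0.2289.
x_1 = (1.9188 − 3.1980·0.2289)/4.6904 = 0.2530.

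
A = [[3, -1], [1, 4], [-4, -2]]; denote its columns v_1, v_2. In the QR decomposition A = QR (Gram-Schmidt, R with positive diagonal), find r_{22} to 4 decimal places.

q_1 = v_1/‖v_1‖ = (3, 1, -4)/5.0990 = (0.5883, 0.1961, -0.7845).
r_{12} = q_1·v_2 = 1.7650.
u_2 = v_2 − 1.7650·q_1 = (-2.0385, 3.6538, -0.6154).
r_{22} = ‖u_2‖ = 4.2290.

r_{22} = 4.2290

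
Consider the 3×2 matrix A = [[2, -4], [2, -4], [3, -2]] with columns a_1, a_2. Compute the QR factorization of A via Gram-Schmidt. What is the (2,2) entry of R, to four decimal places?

q_1 = a_1/‖a_1‖ = (2, 2, 3)/4.1231 = (0.4851, 0.4851, 0.7276).
r_{12} = q_1·a_2 = -5.3358.
u_2 = a_2 + 5.3358·q_1 = (-1.4118, -1.4118, 1.8824).
r_{22} = ‖u_2‖ = 2.7440.

r_{22} = 2.7440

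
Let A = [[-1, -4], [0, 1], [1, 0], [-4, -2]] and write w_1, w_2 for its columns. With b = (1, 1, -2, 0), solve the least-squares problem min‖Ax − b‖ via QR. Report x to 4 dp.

x = (-0.1154, -0.0769)

w_1 = (-1, 0, 1, -4); ‖w_1‖ = 4.2426, so q_1 = (-0.2357, 0.0000, 0.2357, -0.9428).
q_1·w_2 = (-0.2357)·(-4) + 0.0000·1 + 0.2357·0 + (-0.9428)·(-2) = 2.8284.
u_2 = w_2 − 2.8284·q_1 = (-3.3333, 1.0000, -0.6667, 0.6667).
‖u_2‖ = 3.6056, so q_2 = (-0.9245, 0.2774, -0.1849, 0.1849).
Qᵀb = (-0.7071, -0.2774).
Back-substitute: x_2 = -0.2774/3.6056 = -0.0769.
x_1 = (-0.7071 − 2.8284·(-0.0769))/4.2426 = -0.1154.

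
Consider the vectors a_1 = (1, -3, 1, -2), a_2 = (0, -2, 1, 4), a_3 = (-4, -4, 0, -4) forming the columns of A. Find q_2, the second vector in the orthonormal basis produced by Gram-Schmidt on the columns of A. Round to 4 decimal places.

q_1 = a_1/‖a_1‖ = (1, -3, 1, -2)/3.8730 = (0.2582, -0.7746, 0.2582, -0.5164).
r_{12} = q_1·a_2 = -0.2582.
u_2 = a_2 + 0.2582·q_1 = (0.0667, -2.2000, 1.0667, 3.8667).
‖u_2‖ = 4.5753, so q_2 = (0.0146, -0.4808, 0.2331, 0.8451).

q_2 = (0.0146, -0.4808, 0.2331, 0.8451)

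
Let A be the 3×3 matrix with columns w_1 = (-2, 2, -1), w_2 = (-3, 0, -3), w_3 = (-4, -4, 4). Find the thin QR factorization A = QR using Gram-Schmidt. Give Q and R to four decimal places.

e_1 = w_1/‖w_1‖ = (-2, 2, -1)/3.0000 = (-0.6667, 0.6667, -0.3333).
r_{12} = e_1·w_2 = 3.0000.
u_2 = w_2 − 3.0000·e_1 = (-1.0000, -2.0000, -2.0000).
‖u_2‖ = 3.0000, so e_2 = (-0.3333, -0.6667, -0.6667).
r_{13} = e_1·w_3 = -1.3333; r_{23} = e_2·w_3 = 1.3333.
u_3 = w_3 + 1.3333·e_1 − 1.3333·e_2 = (-4.4444, -2.2222, 4.4444).
‖u_3‖ = 6.6667, so e_3 = (-0.6667, -0.3333, 0.6667).

Q = [[-0.6667, -0.3333, -0.6667], [0.6667, -0.6667, -0.3333], [-0.3333, -0.6667, 0.6667]], R = [[3.0000, 3.0000, -1.3333], [0.0000, 3.0000, 1.3333], [0.0000, 0.0000, 6.6667]]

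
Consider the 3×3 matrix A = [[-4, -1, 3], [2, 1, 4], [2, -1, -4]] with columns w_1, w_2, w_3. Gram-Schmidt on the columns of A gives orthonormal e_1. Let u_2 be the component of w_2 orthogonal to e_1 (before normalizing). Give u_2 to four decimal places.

w_1 = (-4, 2, 2); ‖w_1‖ = 4.8990, so e_1 = (-0.8165, 0.4082, 0.4082).
e_1·w_2 = (-0.8165)·(-1) + 0.4082·1 + 0.4082·(-1) = 0.8165.
u_2 = w_2 − 0.8165·e_1 = (-0.3333, 0.6667, -1.3333).

u_2 = (-0.3333, 0.6667, -1.3333)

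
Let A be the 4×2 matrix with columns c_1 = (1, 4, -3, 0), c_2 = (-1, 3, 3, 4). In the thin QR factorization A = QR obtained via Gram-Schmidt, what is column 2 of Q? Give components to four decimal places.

e_1 = c_1/‖c_1‖ = (1, 4, -3, 0)/5.0990 = (0.1961, 0.7845, -0.5883, 0.0000).
r_{12} = e_1·c_2 = 0.3922.
u_2 = c_2 − 0.3922·e_1 = (-1.0769, 2.6923, 3.2308, 4.0000).
‖u_2‖ = 5.9031, so e_2 = (-0.1824, 0.4561, 0.5473, 0.6776).

e_2 = (-0.1824, 0.4561, 0.5473, 0.6776)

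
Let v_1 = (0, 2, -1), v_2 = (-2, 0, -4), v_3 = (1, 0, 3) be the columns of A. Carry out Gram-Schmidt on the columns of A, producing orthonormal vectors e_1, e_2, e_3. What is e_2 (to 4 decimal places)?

e_2 = (-0.4880, -0.3904, -0.7807)

v_1 = (0, 2, -1); ‖v_1‖ = 2.2361, so e_1 = (0.0000, 0.8944, -0.4472).
e_1·v_2 = 0.0000·(-2) + 0.8944·0 + (-0.4472)·(-4) = 1.7889.
u_2 = v_2 − 1.7889·e_1 = (-2.0000, -1.6000, -3.2000).
‖u_2‖ = 4.0988, so e_2 = (-0.4880, -0.3904, -0.7807).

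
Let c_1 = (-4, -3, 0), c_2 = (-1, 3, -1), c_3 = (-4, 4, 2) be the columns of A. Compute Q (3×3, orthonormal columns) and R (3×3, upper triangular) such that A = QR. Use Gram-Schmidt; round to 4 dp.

Q = [[-0.8000, -0.5692, -0.1897], [-0.6000, 0.7589, 0.2530], [0.0000, -0.3162, 0.9487]], R = [[5.0000, -1.0000, 0.8000], [0.0000, 3.1623, 4.6802], [0.0000, 0.0000, 3.6682]]

c_1 = (-4, -3, 0); ‖c_1‖ = 5.0000, so q_1 = (-0.8000, -0.6000, 0.0000).
q_1·c_2 = (-0.8000)·(-1) + (-0.6000)·3 + 0.0000·(-1) = -1.0000.
u_2 = c_2 + 1.0000·q_1 = (-1.8000, 2.4000, -1.0000).
‖u_2‖ = 3.1623, so q_2 = (-0.5692, 0.7589, -0.3162).
q_1·c_3 = (-0.8000)·(-4) + (-0.6000)·4 + 0.0000·2 = 0.8000; q_2·c_3 = (-0.5692)·(-4) + 0.7589·4 + (-0.3162)·2 = 4.6802.
u_3 = c_3 − 0.8000·q_1 − 4.6802·q_2 = (-0.6960, 0.9280, 3.4800).
‖u_3‖ = 3.6682, so q_3 = (-0.1897, 0.2530, 0.9487).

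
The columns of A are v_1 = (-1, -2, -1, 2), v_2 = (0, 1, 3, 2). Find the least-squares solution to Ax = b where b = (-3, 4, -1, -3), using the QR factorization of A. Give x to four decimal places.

x = (-1.0432, -0.4317)

v_1 = (-1, -2, -1, 2); ‖v_1‖ = 3.1623, so e_1 = (-0.3162, -0.6325, -0.3162, 0.6325).
e_1·v_2 = (-0.3162)·0 + (-0.6325)·1 + (-0.3162)·3 + 0.6325·2 = -0.3162.
u_2 = v_2 + 0.3162·e_1 = (-0.1000, 0.8000, 2.9000, 2.2000).
‖u_2‖ = 3.7283, so e_2 = (-0.0268, 0.2146, 0.7778, 0.5901).
Qᵀb = (-3.1623, -1.6093).
Back-substitute: x_2 = -1.6093/3.7283 = -0.4317.
x_1 = (-3.1623 + 0.3162·(-0.4317))/3.1623 = -1.0432.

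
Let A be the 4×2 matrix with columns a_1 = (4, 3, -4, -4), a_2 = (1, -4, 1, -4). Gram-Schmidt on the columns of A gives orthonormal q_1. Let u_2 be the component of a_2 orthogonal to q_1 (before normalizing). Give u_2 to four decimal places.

q_1 = a_1/‖a_1‖ = (4, 3, -4, -4)/7.5498 = (0.5298, 0.3974, -0.5298, -0.5298).
r_{12} = q_1·a_2 = 0.5298.
u_2 = a_2 − 0.5298·q_1 = (0.7193, -4.2105, 1.2807, -3.7193).

u_2 = (0.7193, -4.2105, 1.2807, -3.7193)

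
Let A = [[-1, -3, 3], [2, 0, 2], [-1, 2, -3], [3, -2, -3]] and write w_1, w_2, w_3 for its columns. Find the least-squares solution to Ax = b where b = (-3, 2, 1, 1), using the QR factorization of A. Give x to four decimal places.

w_1 = (-1, 2, -1, 3); ‖w_1‖ = 3.8730, so e_1 = (-0.2582, 0.5164, -0.2582, 0.7746).
e_1·w_2 = (-0.2582)·(-3) + 0.5164·0 + (-0.2582)·2 + 0.7746·(-2) = -1.2910.
u_2 = w_2 + 1.2910·e_1 = (-3.3333, 0.6667, 1.6667, -1.0000).
‖u_2‖ = 3.9158, so e_2 = (-0.8513, 0.1703, 0.4256, -0.2554).
e_1·w_3 = (-0.2582)·3 + 0.5164·2 + (-0.2582)·(-3) + 0.7746·(-3) = -1.2910; e_2·w_3 = (-0.8513)·3 + 0.1703·2 + 0.4256·(-3) + (-0.2554)·(-3) = -2.7240.
u_3 = w_3 + 1.2910·e_1 + 2.7240·e_2 = (0.3478, 3.1304, -2.1739, -2.6957).
‖u_3‖ = 4.6811, so e_3 = (0.0743, 0.6687, -0.4644, -0.5759).
Qᵀb = (2.3238, 3.0645, 0.0743).
Back-substitute: x_3 = 0.0743/4.6811 = 0.0159.
x_2 = (3.0645 + 2.7240·0.0159)/3.9158 = 0.7937.
x_1 = (2.3238 + 1.2910·0.7937 + 1.2910·0.0159)/3.8730 = 0.8698.

x = (0.8698, 0.7937, 0.0159)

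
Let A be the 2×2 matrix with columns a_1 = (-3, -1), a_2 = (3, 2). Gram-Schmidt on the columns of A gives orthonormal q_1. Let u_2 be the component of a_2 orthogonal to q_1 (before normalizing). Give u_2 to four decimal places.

u_2 = (-0.3000, 0.9000)

a_1 = (-3, -1); ‖a_1‖ = 3.1623, so q_1 = (-0.9487, -0.3162).
q_1·a_2 = (-0.9487)·3 + (-0.3162)·2 = -3.4785.
u_2 = a_2 + 3.4785·q_1 = (-0.3000, 0.9000).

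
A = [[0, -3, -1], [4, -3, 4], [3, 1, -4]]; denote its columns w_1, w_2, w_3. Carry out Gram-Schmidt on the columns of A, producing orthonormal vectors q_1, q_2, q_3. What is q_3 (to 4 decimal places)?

w_1 = (0, 4, 3); ‖w_1‖ = 5.0000, so q_1 = (0.0000, 0.8000, 0.6000).
q_1·w_2 = 0.0000·(-3) + 0.8000·(-3) + 0.6000·1 = -1.8000.
u_2 = w_2 + 1.8000·q_1 = (-3.0000, -1.5600, 2.0800).
‖u_2‖ = 3.9699, so q_2 = (-0.7557, -0.3930, 0.5239).
q_1·w_3 = 0.0000·(-1) + 0.8000·4 + 0.6000·(-4) = 0.8000; q_2·w_3 = (-0.7557)·(-1) + (-0.3930)·4 + 0.5239·(-4) = -2.9119.
u_3 = w_3 − 0.8000·q_1 + 2.9119·q_2 = (-3.2005, 2.2157, -2.9543).
‖u_3‖ = 4.8868, so q_3 = (-0.6549, 0.4534, -0.6046).

q_3 = (-0.6549, 0.4534, -0.6046)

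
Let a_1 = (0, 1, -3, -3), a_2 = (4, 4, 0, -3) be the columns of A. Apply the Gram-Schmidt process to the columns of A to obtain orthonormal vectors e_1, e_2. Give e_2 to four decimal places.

e_2 = (0.7059, 0.5852, 0.3623, -0.1672)

e_1 = a_1/‖a_1‖ = (0, 1, -3, -3)/4.3589 = (0.0000, 0.2294, -0.6882, -0.6882).
r_{12} = e_1·a_2 = 2.9824.
u_2 = a_2 − 2.9824·e_1 = (4.0000, 3.3158, 2.0526, -0.9474).
‖u_2‖ = 5.6662, so e_2 = (0.7059, 0.5852, 0.3623, -0.1672).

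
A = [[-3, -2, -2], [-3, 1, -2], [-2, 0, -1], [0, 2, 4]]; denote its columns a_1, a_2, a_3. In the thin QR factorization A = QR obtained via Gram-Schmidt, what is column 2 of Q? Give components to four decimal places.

a_1 = (-3, -3, -2, 0); ‖a_1‖ = 4.6904, so e_1 = (-0.6396, -0.6396, -0.4264, 0.0000).
e_1·a_2 = (-0.6396)·(-2) + (-0.6396)·1 + (-0.4264)·0 + 0.0000·2 = 0.6396.
u_2 = a_2 − 0.6396·e_1 = (-1.5909, 1.4091, 0.2727, 2.0000).
‖u_2‖ = 2.9310, so e_2 = (-0.5428, 0.4808, 0.0930, 0.6824).

e_2 = (-0.5428, 0.4808, 0.0930, 0.6824)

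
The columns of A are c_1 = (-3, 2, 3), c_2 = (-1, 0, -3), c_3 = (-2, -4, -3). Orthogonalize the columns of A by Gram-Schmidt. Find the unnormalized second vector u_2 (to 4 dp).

u_2 = (-1.8182, 0.5455, -2.1818)

c_1 = (-3, 2, 3); ‖c_1‖ = 4.6904, so e_1 = (-0.6396, 0.4264, 0.6396).
e_1·c_2 = (-0.6396)·(-1) + 0.4264·0 + 0.6396·(-3) = -1.2792.
u_2 = c_2 + 1.2792·e_1 = (-1.8182, 0.5455, -2.1818).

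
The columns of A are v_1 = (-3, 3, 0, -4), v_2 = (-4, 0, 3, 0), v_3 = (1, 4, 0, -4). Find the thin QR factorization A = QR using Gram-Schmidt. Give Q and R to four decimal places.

Q = [[-0.5145, -0.6454, 0.5369], [0.5145, -0.2324, 0.4406], [0.0000, 0.6584, 0.7158], [-0.6860, 0.3098, -0.0722]], R = [[5.8310, 2.0580, 4.2875], [0.0000, 4.5568, -2.8141], [0.0000, 0.0000, 2.5881]]

v_1 = (-3, 3, 0, -4); ‖v_1‖ = 5.8310, so e_1 = (-0.5145, 0.5145, 0.0000, -0.6860).
e_1·v_2 = (-0.5145)·(-4) + 0.5145·0 + 0.0000·3 + (-0.6860)·0 = 2.0580.
u_2 = v_2 − 2.0580·e_1 = (-2.9412, -1.0588, 3.0000, 1.4118).
‖u_2‖ = 4.5568, so e_2 = (-0.6454, -0.2324, 0.6584, 0.3098).
e_1·v_3 = (-0.5145)·1 + 0.5145·4 + 0.0000·0 + (-0.6860)·(-4) = 4.2875; e_2·v_3 = (-0.6454)·1 + (-0.2324)·4 + 0.6584·0 + 0.3098·(-4) = -2.8141.
u_3 = v_3 − 4.2875·e_1 + 2.8141·e_2 = (1.3895, 1.1402, 1.8527, -0.1870).
‖u_3‖ = 2.5881, so e_3 = (0.5369, 0.4406, 0.7158, -0.0722).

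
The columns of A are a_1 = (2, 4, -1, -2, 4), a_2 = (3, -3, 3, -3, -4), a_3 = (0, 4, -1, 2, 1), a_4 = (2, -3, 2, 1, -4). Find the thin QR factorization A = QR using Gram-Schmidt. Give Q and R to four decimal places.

e_1 = a_1/‖a_1‖ = (2, 4, -1, -2, 4)/6.4031 = (0.3123, 0.6247, -0.1562, -0.3123, 0.6247).
r_{12} = e_1·a_2 = -2.9673.
u_2 = a_2 + 2.9673·e_1 = (3.9268, -1.1463, 2.5366, -3.9268, -2.1463).
‖u_2‖ = 6.5723, so e_2 = (0.5975, -0.1744, 0.3860, -0.5975, -0.3266).
r_{13} = e_1·a_3 = 2.6550; r_{23} = e_2·a_3 = -2.6052.
u_3 = a_3 − 2.6550·e_1 + 2.6052·e_2 = (0.7273, 1.8871, 0.4201, 1.2727, -1.5093).
‖u_3‖ = 2.8573, so e_3 = (0.2545, 0.6604, 0.1470, 0.4454, -0.5282).
r_{14} = e_1·a_4 = -4.3729; r_{24} = e_2·a_4 = 3.1989; r_{34} = e_3·a_4 = 1.3801.
u_4 = a_4 + 4.3729·e_1 − 3.1989·e_2 − 1.3801·e_3 = (1.1033, -0.6218, -0.1205, 0.9307, 0.5054).
‖u_4‖ = 1.6553, so e_4 = (0.6665, -0.3757, -0.0728, 0.5623, 0.3053).

Q = [[0.3123, 0.5975, 0.2545, 0.6665], [0.6247, -0.1744, 0.6604, -0.3757], [-0.1562, 0.3860, 0.1470, -0.0728], [-0.3123, -0.5975, 0.4454, 0.5623], [0.6247, -0.3266, -0.5282, 0.3053]], R = [[6.4031, -2.9673, 2.6550, -4.3729], [0.0000, 6.5723, -2.6052, 3.1989], [0.0000, 0.0000, 2.8573, 1.3801], [0.0000, 0.0000, 0.0000, 1.6553]]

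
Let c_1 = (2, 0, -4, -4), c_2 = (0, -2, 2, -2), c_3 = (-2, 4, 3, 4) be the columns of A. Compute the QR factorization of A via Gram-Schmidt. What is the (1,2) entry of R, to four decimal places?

r_{12} = 0.0000

c_1 = (2, 0, -4, -4); ‖c_1‖ = 6.0000, so e_1 = (0.3333, 0.0000, -0.6667, -0.6667).
r_{12} = e_1·c_2 = 0.0000.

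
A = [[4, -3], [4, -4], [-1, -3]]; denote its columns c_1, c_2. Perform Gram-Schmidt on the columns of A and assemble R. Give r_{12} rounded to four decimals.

q_1 = c_1/‖c_1‖ = (4, 4, -1)/5.7446 = (0.6963, 0.6963, -0.1741).
r_{12} = q_1·c_2 = -4.3519.

r_{12} = -4.3519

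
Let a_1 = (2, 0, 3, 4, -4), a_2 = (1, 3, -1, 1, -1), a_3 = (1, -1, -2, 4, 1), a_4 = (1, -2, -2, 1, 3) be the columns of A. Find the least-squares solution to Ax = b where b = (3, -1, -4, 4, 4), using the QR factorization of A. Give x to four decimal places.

x = (0.1604, 0.8376, 0.1838, 1.7126)

a_1 = (2, 0, 3, 4, -4); ‖a_1‖ = 6.7082, so q_1 = (0.2981, 0.0000, 0.4472, 0.5963, -0.5963).
q_1·a_2 = 0.2981·1 + 0.0000·3 + 0.4472·(-1) + 0.5963·1 + (-0.5963)·(-1) = 1.0435.
u_2 = a_2 − 1.0435·q_1 = (0.6889, 3.0000, -1.4667, 0.3778, -0.3778).
‖u_2‖ = 3.4512, so q_2 = (0.1996, 0.8693, -0.4250, 0.1095, -0.1095).
q_1·a_3 = 0.2981·1 + 0.0000·(-1) + 0.4472·(-2) + 0.5963·4 + (-0.5963)·1 = 1.1926; q_2·a_3 = 0.1996·1 + 0.8693·(-1) + (-0.4250)·(-2) + 0.1095·4 + (-0.1095)·1 = 0.5087.
u_3 = a_3 − 1.1926·q_1 − 0.5087·q_2 = (0.5429, -1.4422, -2.3172, 3.2332, 1.7668).
‖u_3‖ = 4.6173, so q_3 = (0.1176, -0.3123, -0.5018, 0.7002, 0.3826).
q_1·a_4 = 0.2981·1 + 0.0000·(-2) + 0.4472·(-2) + 0.5963·1 + (-0.5963)·3 = -1.7889; q_2·a_4 = 0.1996·1 + 0.8693·(-2) + (-0.4250)·(-2) + 0.1095·1 + (-0.1095)·3 = -0.9079; q_3·a_4 = 0.1176·1 + (-0.3123)·(-2) + (-0.5018)·(-2) + 0.7002·1 + 0.3826·3 = 3.5942.
u_4 = a_4 + 1.7889·q_1 + 0.9079·q_2 − 3.5942·q_3 = (1.2919, -0.0882, 0.2179, -0.3507, 0.4587).
‖u_4‖ = 1.4345, so q_4 = (0.9006, -0.0615, 0.1519, -0.2445, 0.3197).
Qᵀb = (-0.8944, 1.4294, 7.0041, 2.4566).
Back-substitute: x_4 = 2.4566/1.4345 = 1.7126.
x_3 = (7.0041 − 3.5942·1.7126)/4.6173 = 0.1838.
x_2 = (1.4294 − 0.5087·0.1838 + 0.9079·1.7126)/3.4512 = 0.8376.
x_1 = (-0.8944 − 1.0435·0.8376 − 1.1926·0.1838 + 1.7889·1.7126)/6.7082 = 0.1604.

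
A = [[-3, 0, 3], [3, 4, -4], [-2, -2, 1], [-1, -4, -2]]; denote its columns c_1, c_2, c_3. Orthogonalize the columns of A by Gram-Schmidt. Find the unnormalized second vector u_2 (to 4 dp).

u_2 = (2.6087, 1.3913, -0.2609, -3.1304)

c_1 = (-3, 3, -2, -1); ‖c_1‖ = 4.7958, so e_1 = (-0.6255, 0.6255, -0.4170, -0.2085).
e_1·c_2 = (-0.6255)·0 + 0.6255·4 + (-0.4170)·(-2) + (-0.2085)·(-4) = 4.1703.
u_2 = c_2 − 4.1703·e_1 = (2.6087, 1.3913, -0.2609, -3.1304).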